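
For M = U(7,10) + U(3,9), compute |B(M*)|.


(M1+M2)* = M1* + M2*.
M1* = U(3,10), bases: C(10,3) = 120.
M2* = U(6,9), bases: C(9,6) = 84.
|B(M*)| = 120 * 84 = 10080.

10080


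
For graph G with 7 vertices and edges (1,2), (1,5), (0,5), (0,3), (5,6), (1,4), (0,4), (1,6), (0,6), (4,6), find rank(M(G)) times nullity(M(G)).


r(M) = |V| - c = 7 - 1 = 6.
nullity = |E| - r(M) = 10 - 6 = 4.
Product = 6 * 4 = 24.

24


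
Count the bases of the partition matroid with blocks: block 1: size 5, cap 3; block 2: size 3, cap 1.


A basis picks exactly ci elements from block i.
Number of bases = product of C(|Si|, ci).
= C(5,3) * C(3,1)
= 10 * 3
= 30.

30


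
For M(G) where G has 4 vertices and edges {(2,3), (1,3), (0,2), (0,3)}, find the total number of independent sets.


An independent set in a graphic matroid is an acyclic edge subset.
G has 4 vertices and 4 edges.
Enumerate all 2^4 = 16 subsets, checking for acyclicity.
Total independent sets = 14.

14


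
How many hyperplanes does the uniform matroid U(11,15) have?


Hyperplanes of U(11,15) are flats of rank 10.
In a uniform matroid, these are exactly the (10)-element subsets.
Count = C(15,10) = 15! / (10! * 5!) = 3003.

3003


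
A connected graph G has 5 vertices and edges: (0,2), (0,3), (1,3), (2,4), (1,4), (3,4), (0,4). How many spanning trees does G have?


By Kirchhoff's matrix tree theorem, the number of spanning trees equals
the determinant of any cofactor of the Laplacian matrix L.
G has 5 vertices and 7 edges.
Computing the (4 x 4) cofactor determinant gives 21.

21


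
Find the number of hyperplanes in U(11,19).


Hyperplanes of U(11,19) are flats of rank 10.
In a uniform matroid, these are exactly the (10)-element subsets.
Count = C(19,10) = 92378.

92378


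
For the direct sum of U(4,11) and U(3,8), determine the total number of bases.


Bases of a direct sum M1 + M2: |B| = |B(M1)| * |B(M2)|.
|B(U(4,11))| = C(11,4) = 330.
|B(U(3,8))| = C(8,3) = 56.
Total bases = 330 * 56 = 18480.

18480


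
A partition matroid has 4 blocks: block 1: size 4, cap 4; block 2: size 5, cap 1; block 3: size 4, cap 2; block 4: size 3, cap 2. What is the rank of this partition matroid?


Rank of a partition matroid = sum of min(|Si|, ci) for each block.
= min(4,4) + min(5,1) + min(4,2) + min(3,2)
= 4 + 1 + 2 + 2
= 9.

9


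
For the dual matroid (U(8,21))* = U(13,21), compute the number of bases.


The dual of U(r,n) is U(n-r, n) = U(13,21).
Bases of U(13,21) are all (13)-element subsets.
|B(M*)| = C(21,13) = 21! / (13! * 8!) = 203490.

203490


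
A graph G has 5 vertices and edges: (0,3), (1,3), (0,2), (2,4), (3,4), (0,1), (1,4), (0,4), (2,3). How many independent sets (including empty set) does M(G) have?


An independent set in a graphic matroid is an acyclic edge subset.
G has 5 vertices and 9 edges.
Enumerate all 2^9 = 512 subsets, checking for acyclicity.
Total independent sets = 198.

198


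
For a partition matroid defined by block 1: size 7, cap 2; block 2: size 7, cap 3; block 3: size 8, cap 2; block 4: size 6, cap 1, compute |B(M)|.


A basis picks exactly ci elements from block i.
Number of bases = product of C(|Si|, ci).
= C(7,2) * C(7,3) * C(8,2) * C(6,1)
= 21 * 35 * 28 * 6
= 123480.

123480


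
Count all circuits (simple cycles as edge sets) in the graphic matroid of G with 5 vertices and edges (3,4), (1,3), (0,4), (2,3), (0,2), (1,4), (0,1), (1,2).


A circuit in a graphic matroid = edge set of a simple cycle.
G has 5 vertices and 8 edges.
Enumerating all minimal edge subsets forming cycles...
Total circuits found: 13.

13


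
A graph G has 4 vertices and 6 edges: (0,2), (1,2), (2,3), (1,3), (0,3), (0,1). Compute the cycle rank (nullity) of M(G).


Cycle rank (nullity) = |E| - r(M) = |E| - (|V| - c).
|E| = 6, |V| = 4, c = 1.
Nullity = 6 - (4 - 1) = 6 - 3 = 3.

3


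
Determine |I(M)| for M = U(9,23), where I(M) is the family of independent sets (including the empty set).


Independent sets of U(9,23) are all subsets of size <= 9.
Count = C(23,0) + C(23,1) + C(23,2) + C(23,3) + C(23,4) + C(23,5) + C(23,6) + C(23,7) + C(23,8) + C(23,9)
     = 1 + 23 + 253 + 1771 + 8855 + 33649 + 100947 + 245157 + 490314 + 817190
     = 1698160.

1698160


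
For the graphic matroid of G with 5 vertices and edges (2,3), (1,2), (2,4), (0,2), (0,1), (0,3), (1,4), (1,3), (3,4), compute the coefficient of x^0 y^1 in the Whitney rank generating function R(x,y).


R(x,y) = sum over A in 2^E of x^(r(E)-r(A)) * y^(|A|-r(A)).
G has 5 vertices, 9 edges. r(E) = 4.
Enumerate all 2^9 = 512 subsets.
Count subsets with r(E)-r(A)=0 and |A|-r(A)=1: 111.

111


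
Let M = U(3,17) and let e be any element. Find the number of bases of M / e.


Contracting e from U(3,17) gives U(2,16).
Bases of U(2,16) = C(16,2) = (16 * 15) / (1 * 2) = 120.

120


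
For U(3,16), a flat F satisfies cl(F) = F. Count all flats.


Flats of U(3,16): every subset of size < 3 is a flat, plus E itself.
Count = (16 choose 0) + (16 choose 1) + (16 choose 2) + 1
     = 1 + 16 + 120 + 1
     = 138.

138


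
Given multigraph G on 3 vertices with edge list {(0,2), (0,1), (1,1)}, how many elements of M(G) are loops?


In a graphic matroid, a loop is a self-loop edge (u,u) with rank 0.
Examining all 3 edges for self-loops...
Self-loops found: (1,1)
Number of loops = 1.

1


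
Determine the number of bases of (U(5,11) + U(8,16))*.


(M1+M2)* = M1* + M2*.
M1* = U(6,11), bases: C(11,6) = 462.
M2* = U(8,16), bases: C(16,8) = 12870.
|B(M*)| = 462 * 12870 = 5945940.

5945940


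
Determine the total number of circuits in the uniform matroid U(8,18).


In U(8,18), circuits are the (9)-element subsets.
Any set of 9 elements is dependent, and removing any one element gives
an independent set of size 8, so it is a minimal dependent set.
Number of circuits = (18 choose 9) = 48620.

48620


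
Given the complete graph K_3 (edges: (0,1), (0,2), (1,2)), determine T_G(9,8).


T(K_3; x,y) = x^2 + x + y.
T(9,8) = 81 + 9 + 8 = 98.

98


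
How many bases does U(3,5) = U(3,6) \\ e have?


Deleting e from U(3,6) gives U(3,5) since n > r.
Bases of U(3,5) = (5 choose 3) = 10.

10


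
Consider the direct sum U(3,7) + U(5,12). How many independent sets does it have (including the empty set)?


For a direct sum, |I(M1+M2)| = |I(M1)| * |I(M2)|.
|I(U(3,7))| = sum C(7,k) for k=0..3 = 64.
|I(U(5,12))| = sum C(12,k) for k=0..5 = 1586.
Total = 64 * 1586 = 101504.

101504


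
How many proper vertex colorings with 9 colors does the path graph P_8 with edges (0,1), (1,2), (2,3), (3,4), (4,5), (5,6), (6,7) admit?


P(P_8, k) = k * (k-1)^(7).
P(9) = 9 * 8^7 = 9 * 2097152 = 18874368.

18874368


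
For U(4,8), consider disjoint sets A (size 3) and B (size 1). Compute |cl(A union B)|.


|A union B| = 3 + 1 = 4 (disjoint).
In U(4,8), cl(S) = S if |S| < 4, else cl(S) = E.
Since 4 >= 4, cl(A union B) = E.
|cl(A union B)| = 8.

8


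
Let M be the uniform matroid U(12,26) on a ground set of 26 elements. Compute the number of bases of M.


Bases of U(12,26) are all 12-element subsets of the 26-element ground set.
Number of bases = C(26,12).
C(26,12) = 9657700.

9657700


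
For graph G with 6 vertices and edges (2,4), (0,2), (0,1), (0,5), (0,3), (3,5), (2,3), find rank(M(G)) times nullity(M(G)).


r(M) = |V| - c = 6 - 1 = 5.
nullity = |E| - r(M) = 7 - 5 = 2.
Product = 5 * 2 = 10.

10


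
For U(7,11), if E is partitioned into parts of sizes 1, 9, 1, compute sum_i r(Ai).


r(Ai) = min(|Ai|, 7) for each part.
Sum = min(1,7) + min(9,7) + min(1,7)
    = 1 + 7 + 1
    = 9.

9


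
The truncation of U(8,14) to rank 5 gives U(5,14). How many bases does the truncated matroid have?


Truncating U(8,14) to rank 5 gives U(5,14).
Bases of U(5,14) are all 5-element subsets of 14 elements.
Number of bases = (14 choose 5) = 2002.

2002


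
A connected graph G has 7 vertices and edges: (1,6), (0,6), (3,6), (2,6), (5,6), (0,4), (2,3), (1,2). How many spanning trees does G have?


By Kirchhoff's matrix tree theorem, the number of spanning trees equals
the determinant of any cofactor of the Laplacian matrix L.
G has 7 vertices and 8 edges.
Computing the (6 x 6) cofactor determinant gives 8.

8


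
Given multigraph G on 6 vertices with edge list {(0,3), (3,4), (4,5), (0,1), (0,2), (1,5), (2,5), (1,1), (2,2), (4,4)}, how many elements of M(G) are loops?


In a graphic matroid, a loop is a self-loop edge (u,u) with rank 0.
Examining all 10 edges for self-loops...
Self-loops found: (1,1), (2,2), (4,4)
Number of loops = 3.

3


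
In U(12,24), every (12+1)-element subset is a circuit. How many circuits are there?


In U(12,24), circuits are the (13)-element subsets.
Any set of 13 elements is dependent, and removing any one element gives
an independent set of size 12, so it is a minimal dependent set.
Number of circuits = C(24,13) = 24! / (13! * 11!) = 2496144.

2496144


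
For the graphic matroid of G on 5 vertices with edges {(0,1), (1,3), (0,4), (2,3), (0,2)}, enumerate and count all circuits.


A circuit in a graphic matroid = edge set of a simple cycle.
G has 5 vertices and 5 edges.
Enumerating all minimal edge subsets forming cycles...
Total circuits found: 1.

1


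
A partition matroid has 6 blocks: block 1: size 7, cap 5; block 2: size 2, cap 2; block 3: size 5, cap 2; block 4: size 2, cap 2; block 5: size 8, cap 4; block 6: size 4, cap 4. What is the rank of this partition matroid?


Rank of a partition matroid = sum of min(|Si|, ci) for each block.
= min(7,5) + min(2,2) + min(5,2) + min(2,2) + min(8,4) + min(4,4)
= 5 + 2 + 2 + 2 + 4 + 4
= 19.

19


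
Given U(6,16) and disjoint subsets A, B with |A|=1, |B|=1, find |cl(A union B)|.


|A union B| = 1 + 1 = 2 (disjoint).
In U(6,16), cl(S) = S if |S| < 6, else cl(S) = E.
Since 2 < 6, cl(A union B) = A union B.
|cl(A union B)| = 2.

2


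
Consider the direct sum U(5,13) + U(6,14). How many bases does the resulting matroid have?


Bases of a direct sum M1 + M2: |B| = |B(M1)| * |B(M2)|.
|B(U(5,13))| = C(13,5) = 1287.
|B(U(6,14))| = C(14,6) = 3003.
Total bases = 1287 * 3003 = 3864861.

3864861


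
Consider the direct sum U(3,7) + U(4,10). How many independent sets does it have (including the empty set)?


For a direct sum, |I(M1+M2)| = |I(M1)| * |I(M2)|.
|I(U(3,7))| = sum C(7,k) for k=0..3 = 64.
|I(U(4,10))| = sum C(10,k) for k=0..4 = 386.
Total = 64 * 386 = 24704.

24704


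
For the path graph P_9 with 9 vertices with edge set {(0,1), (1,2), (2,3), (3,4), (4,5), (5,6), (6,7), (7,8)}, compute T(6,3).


A path on 9 vertices is a tree with 8 edges.
T(x,y) = x^(8) for any tree.
T(6,3) = 6^8 = 1679616.

1679616


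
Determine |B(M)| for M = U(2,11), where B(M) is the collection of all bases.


Bases of U(2,11) are all 2-element subsets of the 11-element ground set.
Number of bases = C(11,2).
C(11,2) = (11 * 10) / (1 * 2) = 55.

55


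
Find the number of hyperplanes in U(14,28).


Hyperplanes of U(14,28) are flats of rank 13.
In a uniform matroid, these are exactly the (13)-element subsets.
Count = C(28,13) = 28! / (13! * 15!) = 37442160.

37442160


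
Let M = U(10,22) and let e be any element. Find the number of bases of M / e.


Contracting e from U(10,22) gives U(9,21).
Bases of U(9,21) = (21 choose 9) = 293930.

293930


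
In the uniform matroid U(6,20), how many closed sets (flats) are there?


Flats of U(6,20): every subset of size < 6 is a flat, plus E itself.
Count = (20 choose 0) + (20 choose 1) + (20 choose 2) + (20 choose 3) + (20 choose 4) + (20 choose 5) + 1
     = 1 + 20 + 190 + 1140 + 4845 + 15504 + 1
     = 21701.

21701


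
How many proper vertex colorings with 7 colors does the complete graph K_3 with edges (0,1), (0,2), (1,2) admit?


P(K_3, k) = k(k-1)(k-2)...(k-2).
P(7) = (7) * (6) * (5) = 210.

210


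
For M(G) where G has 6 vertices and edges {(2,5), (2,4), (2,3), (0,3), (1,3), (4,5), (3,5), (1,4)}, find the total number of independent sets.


An independent set in a graphic matroid is an acyclic edge subset.
G has 6 vertices and 8 edges.
Enumerate all 2^8 = 256 subsets, checking for acyclicity.
Total independent sets = 172.

172


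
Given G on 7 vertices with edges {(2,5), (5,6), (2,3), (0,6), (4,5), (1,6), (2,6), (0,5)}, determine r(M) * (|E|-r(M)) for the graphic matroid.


r(M) = |V| - c = 7 - 1 = 6.
nullity = |E| - r(M) = 8 - 6 = 2.
Product = 6 * 2 = 12.

12


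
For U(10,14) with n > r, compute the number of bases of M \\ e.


Deleting e from U(10,14) gives U(10,13) since n > r.
Bases of U(10,13) = (13 choose 10) = 286.

286


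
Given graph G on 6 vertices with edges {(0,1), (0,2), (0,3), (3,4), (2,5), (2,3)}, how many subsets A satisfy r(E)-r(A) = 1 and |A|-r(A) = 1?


R(x,y) = sum over A in 2^E of x^(r(E)-r(A)) * y^(|A|-r(A)).
G has 6 vertices, 6 edges. r(E) = 5.
Enumerate all 2^6 = 64 subsets.
Count subsets with r(E)-r(A)=1 and |A|-r(A)=1: 3.

3


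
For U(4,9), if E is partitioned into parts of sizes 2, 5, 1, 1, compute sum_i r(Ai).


r(Ai) = min(|Ai|, 4) for each part.
Sum = min(2,4) + min(5,4) + min(1,4) + min(1,4)
    = 2 + 4 + 1 + 1
    = 8.

8


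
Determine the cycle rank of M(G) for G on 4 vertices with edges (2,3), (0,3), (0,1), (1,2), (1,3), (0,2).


Cycle rank (nullity) = |E| - r(M) = |E| - (|V| - c).
|E| = 6, |V| = 4, c = 1.
Nullity = 6 - (4 - 1) = 6 - 3 = 3.

3


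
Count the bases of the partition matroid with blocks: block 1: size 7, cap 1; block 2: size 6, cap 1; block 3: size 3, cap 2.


A basis picks exactly ci elements from block i.
Number of bases = product of C(|Si|, ci).
= C(7,1) * C(6,1) * C(3,2)
= 7 * 6 * 3
= 126.

126


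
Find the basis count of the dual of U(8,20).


The dual of U(r,n) is U(n-r, n) = U(12,20).
Bases of U(12,20) are all (12)-element subsets.
|B(M*)| = (20 choose 12) = 125970.

125970


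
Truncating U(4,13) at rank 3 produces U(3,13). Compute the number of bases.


Truncating U(4,13) to rank 3 gives U(3,13).
Bases of U(3,13) are all 3-element subsets of 13 elements.
Number of bases = (13 choose 3) = 286.

286


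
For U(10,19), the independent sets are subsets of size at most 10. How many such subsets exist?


Independent sets of U(10,19) are all subsets of size <= 10.
Count = (19 choose 0) + (19 choose 1) + (19 choose 2) + (19 choose 3) + (19 choose 4) + (19 choose 5) + (19 choose 6) + (19 choose 7) + (19 choose 8) + (19 choose 9) + (19 choose 10)
     = 1 + 19 + 171 + 969 + 3876 + 11628 + 27132 + 50388 + 75582 + 92378 + 92378
     = 354522.

354522


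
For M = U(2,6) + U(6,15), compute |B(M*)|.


(M1+M2)* = M1* + M2*.
M1* = U(4,6), bases: C(6,4) = 15.
M2* = U(9,15), bases: C(15,9) = 5005.
|B(M*)| = 15 * 5005 = 75075.

75075


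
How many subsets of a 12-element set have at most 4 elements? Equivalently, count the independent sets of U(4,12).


Independent sets of U(4,12) are all subsets of size <= 4.
Count = C(12,0) + C(12,1) + C(12,2) + C(12,3) + C(12,4)
     = 1 + 12 + 66 + 220 + 495
     = 794.

794


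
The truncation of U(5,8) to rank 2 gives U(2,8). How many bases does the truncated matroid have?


Truncating U(5,8) to rank 2 gives U(2,8).
Bases of U(2,8) are all 2-element subsets of 8 elements.
Number of bases = C(8,2) = 8! / (2! * 6!) = 28.

28


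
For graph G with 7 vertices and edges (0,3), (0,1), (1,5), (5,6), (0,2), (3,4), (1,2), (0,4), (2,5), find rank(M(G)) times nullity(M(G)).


r(M) = |V| - c = 7 - 1 = 6.
nullity = |E| - r(M) = 9 - 6 = 3.
Product = 6 * 3 = 18.

18


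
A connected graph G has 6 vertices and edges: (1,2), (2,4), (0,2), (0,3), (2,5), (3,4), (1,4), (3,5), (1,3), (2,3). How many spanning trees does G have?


By Kirchhoff's matrix tree theorem, the number of spanning trees equals
the determinant of any cofactor of the Laplacian matrix L.
G has 6 vertices and 10 edges.
Computing the (5 x 5) cofactor determinant gives 96.

96


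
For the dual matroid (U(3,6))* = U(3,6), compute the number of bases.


The dual of U(r,n) is U(n-r, n) = U(3,6).
Bases of U(3,6) are all (3)-element subsets.
|B(M*)| = C(6,3) = (6 * 5 * 4) / (1 * 2 * 3) = 20.

20


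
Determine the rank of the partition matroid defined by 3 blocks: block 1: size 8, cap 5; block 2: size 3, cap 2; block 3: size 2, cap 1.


Rank of a partition matroid = sum of min(|Si|, ci) for each block.
= min(8,5) + min(3,2) + min(2,1)
= 5 + 2 + 1
= 8.

8


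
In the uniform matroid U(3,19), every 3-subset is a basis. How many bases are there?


Bases of U(3,19) are all 3-element subsets of the 19-element ground set.
Number of bases = C(19,3).
C(19,3) = 19! / (3! * 16!) = 969.

969


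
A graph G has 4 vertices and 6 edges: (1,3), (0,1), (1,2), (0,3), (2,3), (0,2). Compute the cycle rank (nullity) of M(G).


Cycle rank (nullity) = |E| - r(M) = |E| - (|V| - c).
|E| = 6, |V| = 4, c = 1.
Nullity = 6 - (4 - 1) = 6 - 3 = 3.

3


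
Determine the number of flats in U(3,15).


Flats of U(3,15): every subset of size < 3 is a flat, plus E itself.
Count = (15 choose 0) + (15 choose 1) + (15 choose 2) + 1
     = 1 + 15 + 105 + 1
     = 122.

122


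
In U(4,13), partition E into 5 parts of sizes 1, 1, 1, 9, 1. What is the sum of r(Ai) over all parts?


r(Ai) = min(|Ai|, 4) for each part.
Sum = min(1,4) + min(1,4) + min(1,4) + min(9,4) + min(1,4)
    = 1 + 1 + 1 + 4 + 1
    = 8.

8


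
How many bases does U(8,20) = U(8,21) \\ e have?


Deleting e from U(8,21) gives U(8,20) since n > r.
Bases of U(8,20) = C(20,8) = 20! / (8! * 12!) = 125970.

125970


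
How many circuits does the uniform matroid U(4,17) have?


In U(4,17), circuits are the (5)-element subsets.
Any set of 5 elements is dependent, and removing any one element gives
an independent set of size 4, so it is a minimal dependent set.
Number of circuits = (17 choose 5) = 6188.

6188


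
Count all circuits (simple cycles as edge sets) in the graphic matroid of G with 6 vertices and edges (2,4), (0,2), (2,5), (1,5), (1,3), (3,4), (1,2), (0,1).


A circuit in a graphic matroid = edge set of a simple cycle.
G has 6 vertices and 8 edges.
Enumerating all minimal edge subsets forming cycles...
Total circuits found: 6.

6


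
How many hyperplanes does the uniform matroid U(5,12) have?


Hyperplanes of U(5,12) are flats of rank 4.
In a uniform matroid, these are exactly the (4)-element subsets.
Count = C(12,4) = 12! / (4! * 8!) = 495.

495


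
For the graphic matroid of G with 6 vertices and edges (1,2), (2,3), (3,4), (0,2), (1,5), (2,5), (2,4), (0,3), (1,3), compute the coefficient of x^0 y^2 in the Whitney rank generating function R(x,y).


R(x,y) = sum over A in 2^E of x^(r(E)-r(A)) * y^(|A|-r(A)).
G has 6 vertices, 9 edges. r(E) = 5.
Enumerate all 2^9 = 512 subsets.
Count subsets with r(E)-r(A)=0 and |A|-r(A)=2: 33.

33


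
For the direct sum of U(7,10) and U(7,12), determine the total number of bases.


Bases of a direct sum M1 + M2: |B| = |B(M1)| * |B(M2)|.
|B(U(7,10))| = C(10,7) = 120.
|B(U(7,12))| = C(12,7) = 792.
Total bases = 120 * 792 = 95040.

95040


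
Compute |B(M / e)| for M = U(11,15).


Contracting e from U(11,15) gives U(10,14).
Bases of U(10,14) = C(14,10) = 14! / (10! * 4!) = 1001.

1001


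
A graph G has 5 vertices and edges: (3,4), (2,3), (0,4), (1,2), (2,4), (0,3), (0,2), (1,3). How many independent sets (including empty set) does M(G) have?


An independent set in a graphic matroid is an acyclic edge subset.
G has 5 vertices and 8 edges.
Enumerate all 2^8 = 256 subsets, checking for acyclicity.
Total independent sets = 128.

128


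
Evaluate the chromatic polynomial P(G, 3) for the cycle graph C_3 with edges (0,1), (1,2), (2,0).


P(C_3, k) = (k-1)^3 + (-1)^3*(k-1).
P(3) = (2)^3 - 2
= 8 - 2 = 6.

6


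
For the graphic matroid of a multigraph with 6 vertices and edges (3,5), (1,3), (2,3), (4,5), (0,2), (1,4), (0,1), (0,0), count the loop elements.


In a graphic matroid, a loop is a self-loop edge (u,u) with rank 0.
Examining all 8 edges for self-loops...
Self-loops found: (0,0)
Number of loops = 1.

1


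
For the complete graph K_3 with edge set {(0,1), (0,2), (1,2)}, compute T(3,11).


T(K_3; x,y) = x^2 + x + y.
T(3,11) = 9 + 3 + 11 = 23.

23


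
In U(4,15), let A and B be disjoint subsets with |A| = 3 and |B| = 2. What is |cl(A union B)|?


|A union B| = 3 + 2 = 5 (disjoint).
In U(4,15), cl(S) = S if |S| < 4, else cl(S) = E.
Since 5 >= 4, cl(A union B) = E.
|cl(A union B)| = 15.

15


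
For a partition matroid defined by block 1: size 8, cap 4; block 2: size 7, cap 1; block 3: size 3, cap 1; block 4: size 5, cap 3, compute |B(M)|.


A basis picks exactly ci elements from block i.
Number of bases = product of C(|Si|, ci).
= C(8,4) * C(7,1) * C(3,1) * C(5,3)
= 70 * 7 * 3 * 10
= 14700.

14700


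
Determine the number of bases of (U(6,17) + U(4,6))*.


(M1+M2)* = M1* + M2*.
M1* = U(11,17), bases: C(17,11) = 12376.
M2* = U(2,6), bases: C(6,2) = 15.
|B(M*)| = 12376 * 15 = 185640.

185640


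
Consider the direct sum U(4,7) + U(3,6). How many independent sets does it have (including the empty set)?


For a direct sum, |I(M1+M2)| = |I(M1)| * |I(M2)|.
|I(U(4,7))| = sum C(7,k) for k=0..4 = 99.
|I(U(3,6))| = sum C(6,k) for k=0..3 = 42.
Total = 99 * 42 = 4158.

4158


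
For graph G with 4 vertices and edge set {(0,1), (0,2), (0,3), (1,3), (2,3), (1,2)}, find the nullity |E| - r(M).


Cycle rank (nullity) = |E| - r(M) = |E| - (|V| - c).
|E| = 6, |V| = 4, c = 1.
Nullity = 6 - (4 - 1) = 6 - 3 = 3.

3


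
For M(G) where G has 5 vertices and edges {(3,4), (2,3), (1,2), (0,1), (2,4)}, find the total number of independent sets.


An independent set in a graphic matroid is an acyclic edge subset.
G has 5 vertices and 5 edges.
Enumerate all 2^5 = 32 subsets, checking for acyclicity.
Total independent sets = 28.

28


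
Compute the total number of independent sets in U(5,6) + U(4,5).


For a direct sum, |I(M1+M2)| = |I(M1)| * |I(M2)|.
|I(U(5,6))| = sum C(6,k) for k=0..5 = 63.
|I(U(4,5))| = sum C(5,k) for k=0..4 = 31.
Total = 63 * 31 = 1953.

1953


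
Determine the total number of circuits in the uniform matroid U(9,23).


In U(9,23), circuits are the (10)-element subsets.
Any set of 10 elements is dependent, and removing any one element gives
an independent set of size 9, so it is a minimal dependent set.
Number of circuits = (23 choose 10) = 1144066.

1144066


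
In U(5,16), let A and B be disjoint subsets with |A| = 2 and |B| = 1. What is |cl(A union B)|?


|A union B| = 2 + 1 = 3 (disjoint).
In U(5,16), cl(S) = S if |S| < 5, else cl(S) = E.
Since 3 < 5, cl(A union B) = A union B.
|cl(A union B)| = 3.

3


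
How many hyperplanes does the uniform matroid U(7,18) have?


Hyperplanes of U(7,18) are flats of rank 6.
In a uniform matroid, these are exactly the (6)-element subsets.
Count = C(18,6) = 18564.

18564


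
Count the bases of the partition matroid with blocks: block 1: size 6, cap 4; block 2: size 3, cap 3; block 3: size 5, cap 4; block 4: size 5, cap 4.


A basis picks exactly ci elements from block i.
Number of bases = product of C(|Si|, ci).
= C(6,4) * C(3,3) * C(5,4) * C(5,4)
= 15 * 1 * 5 * 5
= 375.

375


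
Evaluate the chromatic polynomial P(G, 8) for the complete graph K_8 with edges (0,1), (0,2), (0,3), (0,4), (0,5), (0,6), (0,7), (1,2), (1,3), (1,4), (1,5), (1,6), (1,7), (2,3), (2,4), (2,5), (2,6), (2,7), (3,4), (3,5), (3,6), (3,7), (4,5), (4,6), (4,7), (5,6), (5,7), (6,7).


P(K_8, k) = k(k-1)(k-2)...(k-7).
P(8) = (8) * (7) * (6) * (5) * (4) * (3) * (2) * (1) = 40320.

40320


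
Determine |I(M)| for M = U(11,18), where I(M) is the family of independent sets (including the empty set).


Independent sets of U(11,18) are all subsets of size <= 11.
Count = C(18,0) + C(18,1) + C(18,2) + C(18,3) + C(18,4) + C(18,5) + C(18,6) + C(18,7) + C(18,8) + C(18,9) + C(18,10) + C(18,11)
     = 1 + 18 + 153 + 816 + 3060 + 8568 + 18564 + 31824 + 43758 + 48620 + 43758 + 31824
     = 230964.

230964


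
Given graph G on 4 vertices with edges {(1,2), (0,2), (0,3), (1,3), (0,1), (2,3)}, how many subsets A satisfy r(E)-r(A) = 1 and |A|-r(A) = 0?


R(x,y) = sum over A in 2^E of x^(r(E)-r(A)) * y^(|A|-r(A)).
G has 4 vertices, 6 edges. r(E) = 3.
Enumerate all 2^6 = 64 subsets.
Count subsets with r(E)-r(A)=1 and |A|-r(A)=0: 15.

15


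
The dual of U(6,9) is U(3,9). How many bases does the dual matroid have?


The dual of U(r,n) is U(n-r, n) = U(3,9).
Bases of U(3,9) are all (3)-element subsets.
|B(M*)| = C(9,3) = (9 * 8 * 7) / (1 * 2 * 3) = 84.

84


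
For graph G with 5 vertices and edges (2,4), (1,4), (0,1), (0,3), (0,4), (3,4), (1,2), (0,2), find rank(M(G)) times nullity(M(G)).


r(M) = |V| - c = 5 - 1 = 4.
nullity = |E| - r(M) = 8 - 4 = 4.
Product = 4 * 4 = 16.

16


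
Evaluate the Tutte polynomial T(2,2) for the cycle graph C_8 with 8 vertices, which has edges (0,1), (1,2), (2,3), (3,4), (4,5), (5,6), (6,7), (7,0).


T(C_8; x,y) = x + x^2 + ... + x^(7) + y.
T(2,2) = 2^1 + 2^2 + 2^3 + 2^4 + 2^5 + 2^6 + 2^7 + 2
= 2 + 4 + 8 + 16 + 32 + 64 + 128 + 2
= 256.

256


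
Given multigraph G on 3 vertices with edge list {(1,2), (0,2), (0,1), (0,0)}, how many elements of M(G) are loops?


In a graphic matroid, a loop is a self-loop edge (u,u) with rank 0.
Examining all 4 edges for self-loops...
Self-loops found: (0,0)
Number of loops = 1.

1


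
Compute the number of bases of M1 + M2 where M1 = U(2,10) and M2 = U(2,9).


Bases of a direct sum M1 + M2: |B| = |B(M1)| * |B(M2)|.
|B(U(2,10))| = C(10,2) = 45.
|B(U(2,9))| = C(9,2) = 36.
Total bases = 45 * 36 = 1620.

1620


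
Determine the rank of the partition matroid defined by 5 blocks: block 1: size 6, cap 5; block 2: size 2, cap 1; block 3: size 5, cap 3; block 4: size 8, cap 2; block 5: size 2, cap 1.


Rank of a partition matroid = sum of min(|Si|, ci) for each block.
= min(6,5) + min(2,1) + min(5,3) + min(8,2) + min(2,1)
= 5 + 1 + 3 + 2 + 1
= 12.

12


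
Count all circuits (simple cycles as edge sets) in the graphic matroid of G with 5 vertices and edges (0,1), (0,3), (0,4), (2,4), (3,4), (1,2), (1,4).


A circuit in a graphic matroid = edge set of a simple cycle.
G has 5 vertices and 7 edges.
Enumerating all minimal edge subsets forming cycles...
Total circuits found: 6.

6


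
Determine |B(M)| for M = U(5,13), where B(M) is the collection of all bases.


Bases of U(5,13) are all 5-element subsets of the 13-element ground set.
Number of bases = C(13,5).
C(13,5) = 13! / (5! * 8!) = 1287.

1287


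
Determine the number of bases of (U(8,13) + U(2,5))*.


(M1+M2)* = M1* + M2*.
M1* = U(5,13), bases: C(13,5) = 1287.
M2* = U(3,5), bases: C(5,3) = 10.
|B(M*)| = 1287 * 10 = 12870.

12870


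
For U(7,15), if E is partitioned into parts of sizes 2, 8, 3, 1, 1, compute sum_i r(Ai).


r(Ai) = min(|Ai|, 7) for each part.
Sum = min(2,7) + min(8,7) + min(3,7) + min(1,7) + min(1,7)
    = 2 + 7 + 3 + 1 + 1
    = 14.

14


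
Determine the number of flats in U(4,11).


Flats of U(4,11): every subset of size < 4 is a flat, plus E itself.
Count = (11 choose 0) + (11 choose 1) + (11 choose 2) + (11 choose 3) + 1
     = 1 + 11 + 55 + 165 + 1
     = 233.

233


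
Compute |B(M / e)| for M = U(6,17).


Contracting e from U(6,17) gives U(5,16).
Bases of U(5,16) = C(16,5) = 16! / (5! * 11!) = 4368.

4368


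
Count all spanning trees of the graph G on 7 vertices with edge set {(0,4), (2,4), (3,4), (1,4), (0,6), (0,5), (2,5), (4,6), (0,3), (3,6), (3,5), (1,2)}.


By Kirchhoff's matrix tree theorem, the number of spanning trees equals
the determinant of any cofactor of the Laplacian matrix L.
G has 7 vertices and 12 edges.
Computing the (6 x 6) cofactor determinant gives 305.

305


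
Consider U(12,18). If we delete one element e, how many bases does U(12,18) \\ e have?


Deleting e from U(12,18) gives U(12,17) since n > r.
Bases of U(12,17) = C(17,12) = 6188.

6188


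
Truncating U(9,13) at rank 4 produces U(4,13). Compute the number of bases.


Truncating U(9,13) to rank 4 gives U(4,13).
Bases of U(4,13) are all 4-element subsets of 13 elements.
Number of bases = C(13,4) = (13 * 12 * 11 * 10) / (1 * 2 * 3 * 4) = 715.

715


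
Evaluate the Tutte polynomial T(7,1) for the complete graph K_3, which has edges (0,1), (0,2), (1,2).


T(K_3; x,y) = x^2 + x + y.
T(7,1) = 49 + 7 + 1 = 57.

57


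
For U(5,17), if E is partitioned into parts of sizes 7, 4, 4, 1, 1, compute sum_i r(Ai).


r(Ai) = min(|Ai|, 5) for each part.
Sum = min(7,5) + min(4,5) + min(4,5) + min(1,5) + min(1,5)
    = 5 + 4 + 4 + 1 + 1
    = 15.

15


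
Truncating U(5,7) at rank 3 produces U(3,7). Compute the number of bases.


Truncating U(5,7) to rank 3 gives U(3,7).
Bases of U(3,7) are all 3-element subsets of 7 elements.
Number of bases = C(7,3) = 7! / (3! * 4!) = 35.

35


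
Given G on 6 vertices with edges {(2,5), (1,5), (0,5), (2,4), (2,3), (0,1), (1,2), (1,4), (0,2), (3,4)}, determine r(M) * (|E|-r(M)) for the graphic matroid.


r(M) = |V| - c = 6 - 1 = 5.
nullity = |E| - r(M) = 10 - 5 = 5.
Product = 5 * 5 = 25.

25


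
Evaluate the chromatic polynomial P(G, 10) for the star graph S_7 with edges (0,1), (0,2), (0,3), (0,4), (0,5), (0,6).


P(tree, k) = k * (k-1)^(6) for any tree on 7 vertices.
P(10) = 10 * 9^6 = 10 * 531441 = 5314410.

5314410


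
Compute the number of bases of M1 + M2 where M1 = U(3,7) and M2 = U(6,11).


Bases of a direct sum M1 + M2: |B| = |B(M1)| * |B(M2)|.
|B(U(3,7))| = C(7,3) = 35.
|B(U(6,11))| = C(11,6) = 462.
Total bases = 35 * 462 = 16170.

16170


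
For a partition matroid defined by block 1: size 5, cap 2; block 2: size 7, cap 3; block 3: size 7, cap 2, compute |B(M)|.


A basis picks exactly ci elements from block i.
Number of bases = product of C(|Si|, ci).
= C(5,2) * C(7,3) * C(7,2)
= 10 * 35 * 21
= 7350.

7350


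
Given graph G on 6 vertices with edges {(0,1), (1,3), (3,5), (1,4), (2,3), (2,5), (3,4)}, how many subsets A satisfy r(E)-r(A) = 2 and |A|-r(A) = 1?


R(x,y) = sum over A in 2^E of x^(r(E)-r(A)) * y^(|A|-r(A)).
G has 6 vertices, 7 edges. r(E) = 5.
Enumerate all 2^7 = 128 subsets.
Count subsets with r(E)-r(A)=2 and |A|-r(A)=1: 8.

8


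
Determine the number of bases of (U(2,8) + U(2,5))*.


(M1+M2)* = M1* + M2*.
M1* = U(6,8), bases: C(8,6) = 28.
M2* = U(3,5), bases: C(5,3) = 10.
|B(M*)| = 28 * 10 = 280.

280


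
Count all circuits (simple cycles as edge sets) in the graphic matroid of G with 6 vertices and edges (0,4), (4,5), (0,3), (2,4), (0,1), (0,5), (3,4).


A circuit in a graphic matroid = edge set of a simple cycle.
G has 6 vertices and 7 edges.
Enumerating all minimal edge subsets forming cycles...
Total circuits found: 3.

3


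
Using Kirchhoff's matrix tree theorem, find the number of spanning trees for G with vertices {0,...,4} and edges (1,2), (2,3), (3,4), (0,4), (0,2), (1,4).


By Kirchhoff's matrix tree theorem, the number of spanning trees equals
the determinant of any cofactor of the Laplacian matrix L.
G has 5 vertices and 6 edges.
Computing the (4 x 4) cofactor determinant gives 12.

12


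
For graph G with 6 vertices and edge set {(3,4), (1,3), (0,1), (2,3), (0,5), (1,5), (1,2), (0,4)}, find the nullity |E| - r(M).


Cycle rank (nullity) = |E| - r(M) = |E| - (|V| - c).
|E| = 8, |V| = 6, c = 1.
Nullity = 8 - (6 - 1) = 8 - 5 = 3.

3


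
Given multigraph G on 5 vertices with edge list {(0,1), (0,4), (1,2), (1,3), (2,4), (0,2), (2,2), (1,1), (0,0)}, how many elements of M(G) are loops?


In a graphic matroid, a loop is a self-loop edge (u,u) with rank 0.
Examining all 9 edges for self-loops...
Self-loops found: (2,2), (1,1), (0,0)
Number of loops = 3.

3


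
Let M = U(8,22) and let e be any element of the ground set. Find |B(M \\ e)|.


Deleting e from U(8,22) gives U(8,21) since n > r.
Bases of U(8,21) = C(21,8) = 21! / (8! * 13!) = 203490.

203490


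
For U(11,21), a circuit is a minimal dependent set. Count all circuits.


In U(11,21), circuits are the (12)-element subsets.
Any set of 12 elements is dependent, and removing any one element gives
an independent set of size 11, so it is a minimal dependent set.
Number of circuits = C(21,12) = 293930.

293930


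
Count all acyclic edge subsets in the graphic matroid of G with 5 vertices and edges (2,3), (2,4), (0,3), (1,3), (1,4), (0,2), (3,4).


An independent set in a graphic matroid is an acyclic edge subset.
G has 5 vertices and 7 edges.
Enumerate all 2^7 = 128 subsets, checking for acyclicity.
Total independent sets = 82.

82


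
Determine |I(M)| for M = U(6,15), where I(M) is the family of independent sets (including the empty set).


Independent sets of U(6,15) are all subsets of size <= 6.
Count = C(15,0) + C(15,1) + C(15,2) + C(15,3) + C(15,4) + C(15,5) + C(15,6)
     = 1 + 15 + 105 + 455 + 1365 + 3003 + 5005
     = 9949.

9949


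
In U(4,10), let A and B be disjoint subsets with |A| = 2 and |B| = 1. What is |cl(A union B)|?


|A union B| = 2 + 1 = 3 (disjoint).
In U(4,10), cl(S) = S if |S| < 4, else cl(S) = E.
Since 3 < 4, cl(A union B) = A union B.
|cl(A union B)| = 3.

3


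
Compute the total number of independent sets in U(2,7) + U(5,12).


For a direct sum, |I(M1+M2)| = |I(M1)| * |I(M2)|.
|I(U(2,7))| = sum C(7,k) for k=0..2 = 29.
|I(U(5,12))| = sum C(12,k) for k=0..5 = 1586.
Total = 29 * 1586 = 45994.

45994


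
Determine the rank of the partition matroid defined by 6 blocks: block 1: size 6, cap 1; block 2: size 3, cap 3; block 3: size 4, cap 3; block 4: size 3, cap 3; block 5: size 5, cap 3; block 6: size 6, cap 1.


Rank of a partition matroid = sum of min(|Si|, ci) for each block.
= min(6,1) + min(3,3) + min(4,3) + min(3,3) + min(5,3) + min(6,1)
= 1 + 3 + 3 + 3 + 3 + 1
= 14.

14


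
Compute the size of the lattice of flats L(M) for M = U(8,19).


Flats of U(8,19): every subset of size < 8 is a flat, plus E itself.
Count = C(19,0) + C(19,1) + C(19,2) + C(19,3) + C(19,4) + C(19,5) + C(19,6) + C(19,7) + 1
     = 1 + 19 + 171 + 969 + 3876 + 11628 + 27132 + 50388 + 1
     = 94185.

94185


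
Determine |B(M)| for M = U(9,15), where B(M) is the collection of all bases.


Bases of U(9,15) are all 9-element subsets of the 15-element ground set.
Number of bases = C(15,9).
C(15,9) = 15! / (9! * 6!) = 5005.

5005


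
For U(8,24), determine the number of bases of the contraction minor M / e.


Contracting e from U(8,24) gives U(7,23).
Bases of U(7,23) = (23 choose 7) = 245157.

245157


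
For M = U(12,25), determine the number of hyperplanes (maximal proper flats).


Hyperplanes of U(12,25) are flats of rank 11.
In a uniform matroid, these are exactly the (11)-element subsets.
Count = C(25,11) = 4457400.

4457400


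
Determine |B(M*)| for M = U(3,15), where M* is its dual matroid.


The dual of U(r,n) is U(n-r, n) = U(12,15).
Bases of U(12,15) are all (12)-element subsets.
|B(M*)| = C(15,12) = 455.

455


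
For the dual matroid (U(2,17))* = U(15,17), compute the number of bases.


The dual of U(r,n) is U(n-r, n) = U(15,17).
Bases of U(15,17) are all (15)-element subsets.
|B(M*)| = C(17,15) = 17! / (15! * 2!) = 136.

136


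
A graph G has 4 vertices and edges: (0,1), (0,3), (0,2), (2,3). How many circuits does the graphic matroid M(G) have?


A circuit in a graphic matroid = edge set of a simple cycle.
G has 4 vertices and 4 edges.
Enumerating all minimal edge subsets forming cycles...
Total circuits found: 1.

1


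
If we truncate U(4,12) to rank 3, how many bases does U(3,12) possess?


Truncating U(4,12) to rank 3 gives U(3,12).
Bases of U(3,12) are all 3-element subsets of 12 elements.
Number of bases = C(12,3) = 12! / (3! * 9!) = 220.

220


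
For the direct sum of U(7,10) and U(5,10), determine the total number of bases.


Bases of a direct sum M1 + M2: |B| = |B(M1)| * |B(M2)|.
|B(U(7,10))| = C(10,7) = 120.
|B(U(5,10))| = C(10,5) = 252.
Total bases = 120 * 252 = 30240.

30240


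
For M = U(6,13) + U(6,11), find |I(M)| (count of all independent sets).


For a direct sum, |I(M1+M2)| = |I(M1)| * |I(M2)|.
|I(U(6,13))| = sum C(13,k) for k=0..6 = 4096.
|I(U(6,11))| = sum C(11,k) for k=0..6 = 1486.
Total = 4096 * 1486 = 6086656.

6086656


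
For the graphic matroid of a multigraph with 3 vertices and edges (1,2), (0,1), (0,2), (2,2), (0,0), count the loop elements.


In a graphic matroid, a loop is a self-loop edge (u,u) with rank 0.
Examining all 5 edges for self-loops...
Self-loops found: (2,2), (0,0)
Number of loops = 2.

2


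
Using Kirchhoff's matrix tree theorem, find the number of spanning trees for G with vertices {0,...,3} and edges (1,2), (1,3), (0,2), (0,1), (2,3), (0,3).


By Kirchhoff's matrix tree theorem, the number of spanning trees equals
the determinant of any cofactor of the Laplacian matrix L.
G has 4 vertices and 6 edges.
Computing the (3 x 3) cofactor determinant gives 16.

16


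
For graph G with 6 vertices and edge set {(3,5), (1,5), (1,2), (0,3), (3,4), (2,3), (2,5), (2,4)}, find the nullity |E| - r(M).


Cycle rank (nullity) = |E| - r(M) = |E| - (|V| - c).
|E| = 8, |V| = 6, c = 1.
Nullity = 8 - (6 - 1) = 8 - 5 = 3.

3


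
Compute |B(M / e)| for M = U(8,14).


Contracting e from U(8,14) gives U(7,13).
Bases of U(7,13) = (13 choose 7) = 1716.

1716


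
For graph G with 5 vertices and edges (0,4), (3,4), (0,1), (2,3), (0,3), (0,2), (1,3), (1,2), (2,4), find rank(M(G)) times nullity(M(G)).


r(M) = |V| - c = 5 - 1 = 4.
nullity = |E| - r(M) = 9 - 4 = 5.
Product = 4 * 5 = 20.

20


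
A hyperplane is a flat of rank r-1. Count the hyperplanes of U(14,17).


Hyperplanes of U(14,17) are flats of rank 13.
In a uniform matroid, these are exactly the (13)-element subsets.
Count = C(17,13) = 17! / (13! * 4!) = 2380.

2380


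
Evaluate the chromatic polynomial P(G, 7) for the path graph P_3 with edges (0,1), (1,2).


P(P_3, k) = k * (k-1)^(2).
P(7) = 7 * 6^2 = 7 * 36 = 252.

252


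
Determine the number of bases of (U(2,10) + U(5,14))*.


(M1+M2)* = M1* + M2*.
M1* = U(8,10), bases: C(10,8) = 45.
M2* = U(9,14), bases: C(14,9) = 2002.
|B(M*)| = 45 * 2002 = 90090.

90090


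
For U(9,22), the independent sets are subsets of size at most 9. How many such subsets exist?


Independent sets of U(9,22) are all subsets of size <= 9.
Count = C(22,0) + C(22,1) + C(22,2) + C(22,3) + C(22,4) + C(22,5) + C(22,6) + C(22,7) + C(22,8) + C(22,9)
     = 1 + 22 + 231 + 1540 + 7315 + 26334 + 74613 + 170544 + 319770 + 497420
     = 1097790.

1097790


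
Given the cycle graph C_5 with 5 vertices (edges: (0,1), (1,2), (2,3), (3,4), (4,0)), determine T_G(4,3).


T(C_5; x,y) = x + x^2 + ... + x^(4) + y.
T(4,3) = 4^1 + 4^2 + 4^3 + 4^4 + 3
= 4 + 16 + 64 + 256 + 3
= 343.

343


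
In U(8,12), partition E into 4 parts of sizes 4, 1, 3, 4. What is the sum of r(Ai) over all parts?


r(Ai) = min(|Ai|, 8) for each part.
Sum = min(4,8) + min(1,8) + min(3,8) + min(4,8)
    = 4 + 1 + 3 + 4
    = 12.

12


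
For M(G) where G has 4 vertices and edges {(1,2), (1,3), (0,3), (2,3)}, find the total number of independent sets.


An independent set in a graphic matroid is an acyclic edge subset.
G has 4 vertices and 4 edges.
Enumerate all 2^4 = 16 subsets, checking for acyclicity.
Total independent sets = 14.

14


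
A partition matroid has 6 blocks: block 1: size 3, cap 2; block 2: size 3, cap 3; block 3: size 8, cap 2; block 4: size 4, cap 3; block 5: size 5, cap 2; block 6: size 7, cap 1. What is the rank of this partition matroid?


Rank of a partition matroid = sum of min(|Si|, ci) for each block.
= min(3,2) + min(3,3) + min(8,2) + min(4,3) + min(5,2) + min(7,1)
= 2 + 3 + 2 + 3 + 2 + 1
= 13.

13


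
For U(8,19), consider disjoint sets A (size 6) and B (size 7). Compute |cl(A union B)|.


|A union B| = 6 + 7 = 13 (disjoint).
In U(8,19), cl(S) = S if |S| < 8, else cl(S) = E.
Since 13 >= 8, cl(A union B) = E.
|cl(A union B)| = 19.

19
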